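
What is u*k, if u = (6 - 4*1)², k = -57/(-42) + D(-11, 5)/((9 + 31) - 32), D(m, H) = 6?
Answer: 59/7 ≈ 8.4286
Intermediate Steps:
k = 59/28 (k = -57/(-42) + 6/((9 + 31) - 32) = -57*(-1/42) + 6/(40 - 32) = 19/14 + 6/8 = 19/14 + 6*(⅛) = 19/14 + ¾ = 59/28 ≈ 2.1071)
u = 4 (u = (6 - 4)² = 2² = 4)
u*k = 4*(59/28) = 59/7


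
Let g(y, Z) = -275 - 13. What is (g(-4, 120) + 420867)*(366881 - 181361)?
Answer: 78025816080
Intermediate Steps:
g(y, Z) = -288
(g(-4, 120) + 420867)*(366881 - 181361) = (-288 + 420867)*(366881 - 181361) = 420579*185520 = 78025816080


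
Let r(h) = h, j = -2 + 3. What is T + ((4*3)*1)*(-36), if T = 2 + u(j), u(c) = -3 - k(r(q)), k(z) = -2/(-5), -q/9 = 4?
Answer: -2167/5 ≈ -433.40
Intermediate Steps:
q = -36 (q = -9*4 = -36)
j = 1
k(z) = 2/5 (k(z) = -2*(-1/5) = 2/5)
u(c) = -17/5 (u(c) = -3 - 1*2/5 = -3 - 2/5 = -17/5)
T = -7/5 (T = 2 - 17/5 = -7/5 ≈ -1.4000)
T + ((4*3)*1)*(-36) = -7/5 + ((4*3)*1)*(-36) = -7/5 + (12*1)*(-36) = -7/5 + 12*(-36) = -7/5 - 432 = -2167/5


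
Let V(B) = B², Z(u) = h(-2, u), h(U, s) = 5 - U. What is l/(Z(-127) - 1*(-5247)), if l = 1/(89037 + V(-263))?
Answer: 1/831214324 ≈ 1.2031e-9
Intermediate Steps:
Z(u) = 7 (Z(u) = 5 - 1*(-2) = 5 + 2 = 7)
l = 1/158206 (l = 1/(89037 + (-263)²) = 1/(89037 + 69169) = 1/158206 ≈ 6.3209e-6)
l/(Z(-127) - 1*(-5247)) = 1/(158206*(7 - 1*(-5247))) = 1/(158206*(7 + 5247)) = (1/158206)/5254 = (1/158206)*(1/5254) = 1/831214324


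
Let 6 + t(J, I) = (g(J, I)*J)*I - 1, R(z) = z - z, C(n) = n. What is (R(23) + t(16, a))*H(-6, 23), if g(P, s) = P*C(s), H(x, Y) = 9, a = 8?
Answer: 147393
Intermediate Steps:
R(z) = 0
g(P, s) = P*s
t(J, I) = -7 + I²*J² (t(J, I) = -6 + (((J*I)*J)*I - 1) = -6 + (((I*J)*J)*I - 1) = -6 + ((I*J²)*I - 1) = -6 + (I²*J² - 1) = -6 + (-1 + I²*J²) = -7 + I²*J²)
(R(23) + t(16, a))*H(-6, 23) = (0 + (-7 + 8²*16²))*9 = (0 + (-7 + 64*256))*9 = (0 + (-7 + 16384))*9 = (0 + 16377)*9 = 16377*9 = 147393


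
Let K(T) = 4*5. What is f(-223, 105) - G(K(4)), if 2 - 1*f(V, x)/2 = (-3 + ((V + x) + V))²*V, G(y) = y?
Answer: 52777840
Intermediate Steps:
K(T) = 20
f(V, x) = 4 - 2*V*(-3 + x + 2*V)² (f(V, x) = 4 - 2*(-3 + ((V + x) + V))²*V = 4 - 2*(-3 + (x + 2*V))²*V = 4 - 2*(-3 + x + 2*V)²*V = 4 - 2*V*(-3 + x + 2*V)²)
f(-223, 105) - G(K(4)) = (4 - 2*(-223)*(-3 + 105 + 2*(-223))²) - 1*20 = (4 - 2*(-223)*(-3 + 105 - 446)²) - 20 = (4 - 2*(-223)*(-344)²) - 20 = (4 - 2*(-223)*118336) - 20 = (4 + 52777856) - 20 = 52777860 - 20 = 52777840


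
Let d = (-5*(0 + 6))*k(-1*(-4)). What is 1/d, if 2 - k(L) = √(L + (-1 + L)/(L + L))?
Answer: 8/45 + √70/45 ≈ 0.36370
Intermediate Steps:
k(L) = 2 - √(L + (-1 + L)/(2*L)) (k(L) = 2 - √(L + (-1 + L)/(L + L)) = 2 - √(L + (-1 + L)/((2*L))) = 2 - √(L + (-1 + L)*(1/(2*L))) = 2 - √(L + (-1 + L)/(2*L)))
d = -60 + 15*√70/2 (d = (-5*(0 + 6))*(2 - √(2 - 2/((-1*(-4))) + 4*(-1*(-4)))/2) = (-5*6)*(2 - √(2 - 2/4 + 4*4)/2) = -30*(2 - √(2 - 2*¼ + 16)/2) = -30*(2 - √(2 - ½ + 16)/2) = -30*(2 - √70/4) = -60 + 15*√70/2 ≈ 2.7495)
1/d = 1/(-60 + 15*√70/2)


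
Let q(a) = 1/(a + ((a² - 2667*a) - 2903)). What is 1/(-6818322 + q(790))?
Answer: -1484943/10124819525647 ≈ -1.4666e-7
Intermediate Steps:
q(a) = 1/(-2903 + a² - 2666*a) (q(a) = 1/(a + (-2903 + a² - 2667*a)) = 1/(-2903 + a² - 2666*a))
1/(-6818322 + q(790)) = 1/(-6818322 + 1/(-2903 + 790² - 2666*790)) = 1/(-6818322 + 1/(-2903 + 624100 - 2106140)) = 1/(-6818322 + 1/(-1484943)) = 1/(-6818322 - 1/1484943) = 1/(-10124819525647/1484943) = -1484943/10124819525647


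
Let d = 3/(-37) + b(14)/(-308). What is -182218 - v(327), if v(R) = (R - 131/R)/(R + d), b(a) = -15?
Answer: -222023321696186/1218442221 ≈ -1.8222e+5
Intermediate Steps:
d = -369/11396 (d = 3/(-37) - 15/(-308) = 3*(-1/37) - 15*(-1/308) = -3/37 + 15/308 = -369/11396 ≈ -0.032380)
v(R) = (R - 131/R)/(-369/11396 + R) (v(R) = (R - 131/R)/(R - 369/11396) = (R - 131/R)/(-369/11396 + R))
-182218 - v(327) = -182218 - 11396*(-131 + 327²)/(327*(-369 + 11396*327)) = -182218 - 11396*(-131 + 106929)/(327*(-369 + 3726492)) = -182218 - 11396*106798/(327*3726123) = -182218 - 1*1217070008/1218442221 = -182218 - 1217070008/1218442221 = -222023321696186/1218442221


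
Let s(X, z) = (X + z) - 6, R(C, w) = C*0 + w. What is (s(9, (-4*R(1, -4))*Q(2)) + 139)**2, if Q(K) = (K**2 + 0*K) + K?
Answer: 56644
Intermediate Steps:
R(C, w) = w (R(C, w) = 0 + w = w)
Q(K) = K + K**2 (Q(K) = (K**2 + 0) + K = K**2 + K = K + K**2)
s(X, z) = -6 + X + z
(s(9, (-4*R(1, -4))*Q(2)) + 139)**2 = ((-6 + 9 + (-4*(-4))*(2*(1 + 2))) + 139)**2 = ((-6 + 9 + 16*(2*3)) + 139)**2 = ((-6 + 9 + 16*6) + 139)**2 = ((-6 + 9 + 96) + 139)**2 = (99 + 139)**2 = 238**2 = 56644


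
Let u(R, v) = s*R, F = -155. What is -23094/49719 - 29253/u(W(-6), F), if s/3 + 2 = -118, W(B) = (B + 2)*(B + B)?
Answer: 117262843/95460480 ≈ 1.2284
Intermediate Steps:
W(B) = 2*B*(2 + B) (W(B) = (2 + B)*(2*B) = 2*B*(2 + B))
s = -360 (s = -6 + 3*(-118) = -6 - 354 = -360)
u(R, v) = -360*R
-23094/49719 - 29253/u(W(-6), F) = -23094/49719 - 29253*1/(4320*(2 - 6)) = -23094*1/49719 - 29253/((-720*(-6)*(-4))) = -7698/16573 - 29253/((-360*48)) = -7698/16573 - 29253/(-17280) = -7698/16573 - 29253*(-1/17280) = -7698/16573 + 9751/5760 = 117262843/95460480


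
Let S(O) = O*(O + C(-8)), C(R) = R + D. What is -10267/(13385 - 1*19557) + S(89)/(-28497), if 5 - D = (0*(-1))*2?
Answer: 245338211/175883484 ≈ 1.3949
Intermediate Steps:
D = 5 (D = 5 - 0*(-1)*2 = 5 - 0*2 = 5 - 1*0 = 5 + 0 = 5)
C(R) = 5 + R (C(R) = R + 5 = 5 + R)
S(O) = O*(-3 + O) (S(O) = O*(O + (5 - 8)) = O*(O - 3) = O*(-3 + O))
-10267/(13385 - 1*19557) + S(89)/(-28497) = -10267/(13385 - 1*19557) + (89*(-3 + 89))/(-28497) = -10267/(13385 - 19557) + (89*86)*(-1/28497) = -10267/(-6172) + 7654*(-1/28497) = -10267*(-1/6172) - 7654/28497 = 10267/6172 - 7654/28497 = 245338211/175883484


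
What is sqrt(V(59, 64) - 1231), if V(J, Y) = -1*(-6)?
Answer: 35*I ≈ 35.0*I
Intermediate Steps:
V(J, Y) = 6
sqrt(V(59, 64) - 1231) = sqrt(6 - 1231) = sqrt(-1225) = 35*I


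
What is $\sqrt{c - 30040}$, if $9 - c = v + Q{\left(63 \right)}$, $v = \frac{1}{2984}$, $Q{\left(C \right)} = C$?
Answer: $\frac{3 i \sqrt{7443463418}}{1492} \approx 173.48 i$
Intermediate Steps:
$v = \frac{1}{2984} \approx 0.00033512$
$c = - \frac{161137}{2984}$ ($c = 9 - \left(\frac{1}{2984} + 63\right) = 9 - \frac{187993}{2984} = - \frac{161137}{2984} \approx -54.0$)
$\sqrt{c - 30040} = \sqrt{- \frac{161137}{2984} - 30040} = \sqrt{- \frac{89800497}{2984}} = \frac{3 i \sqrt{7443463418}}{1492}$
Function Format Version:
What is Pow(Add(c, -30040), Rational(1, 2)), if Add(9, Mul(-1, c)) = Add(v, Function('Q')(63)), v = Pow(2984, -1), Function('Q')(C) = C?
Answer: Mul(Rational(3, 1492), I, Pow(7443463418, Rational(1, 2))) ≈ Mul(173.48, I)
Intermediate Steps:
v = Rational(1, 2984) ≈ 0.00033512
c = Rational(-161137, 2984) (c = Add(9, Mul(-1, Add(Rational(1, 2984), 63))) = Add(9, Mul(-1, Rational(187993, 2984))) = Add(9, Rational(-187993, 2984)) = Rational(-161137, 2984) ≈ -54.000)
Pow(Add(c, -30040), Rational(1, 2)) = Pow(Add(Rational(-161137, 2984), -30040), Rational(1, 2)) = Pow(Rational(-89800497, 2984), Rational(1, 2)) = Mul(Rational(3, 1492), I, Pow(7443463418, Rational(1, 2)))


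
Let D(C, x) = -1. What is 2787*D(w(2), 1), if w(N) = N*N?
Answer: -2787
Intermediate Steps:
w(N) = N**2
2787*D(w(2), 1) = 2787*(-1) = -2787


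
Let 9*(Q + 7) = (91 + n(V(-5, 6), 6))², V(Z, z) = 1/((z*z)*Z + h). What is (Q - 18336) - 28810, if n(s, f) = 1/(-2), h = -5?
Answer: -1664747/36 ≈ -46243.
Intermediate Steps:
V(Z, z) = 1/(-5 + Z*z²) (V(Z, z) = 1/((z*z)*Z - 5) = 1/(z²*Z - 5) = 1/(Z*z² - 5) = 1/(-5 + Z*z²))
n(s, f) = -½
Q = 32509/36 (Q = -7 + (91 - ½)²/9 = -7 + (181/2)²/9 = -7 + (⅑)*(32761/4) = -7 + 32761/36 = 32509/36 ≈ 903.03)
(Q - 18336) - 28810 = (32509/36 - 18336) - 28810 = -627587/36 - 28810 = -1664747/36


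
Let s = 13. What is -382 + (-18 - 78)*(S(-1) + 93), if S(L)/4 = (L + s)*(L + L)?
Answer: -94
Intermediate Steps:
S(L) = 8*L*(13 + L) (S(L) = 4*((L + 13)*(L + L)) = 4*((13 + L)*(2*L)) = 4*(2*L*(13 + L)) = 8*L*(13 + L))
-382 + (-18 - 78)*(S(-1) + 93) = -382 + (-18 - 78)*(8*(-1)*(13 - 1) + 93) = -382 - 96*(8*(-1)*12 + 93) = -382 - 96*(-96 + 93) = -382 - 96*(-3) = -382 + 288 = -94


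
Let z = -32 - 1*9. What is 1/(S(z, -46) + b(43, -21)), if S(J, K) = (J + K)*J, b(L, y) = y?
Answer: 1/3546 ≈ 0.00028201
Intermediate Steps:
z = -41 (z = -32 - 9 = -41)
S(J, K) = J*(J + K)
1/(S(z, -46) + b(43, -21)) = 1/(-41*(-41 - 46) - 21) = 1/(-41*(-87) - 21) = 1/(3567 - 21) = 1/3546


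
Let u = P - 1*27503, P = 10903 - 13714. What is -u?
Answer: 30314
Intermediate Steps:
P = -2811
u = -30314 (u = -2811 - 1*27503 = -2811 - 27503 = -30314)
-u = -1*(-30314) = 30314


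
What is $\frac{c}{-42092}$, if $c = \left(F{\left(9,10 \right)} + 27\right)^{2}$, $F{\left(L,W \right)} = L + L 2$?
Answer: $- \frac{729}{10523} \approx -0.069277$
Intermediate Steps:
$F{\left(L,W \right)} = 3 L$ ($F{\left(L,W \right)} = L + 2 L = 3 L$)
$c = 2916$ ($c = \left(3 \cdot 9 + 27\right)^{2} = \left(27 + 27\right)^{2} = 54^{2} = 2916$)
$\frac{c}{-42092} = \frac{2916}{-42092} = 2916 \left(- \frac{1}{42092}\right) = - \frac{729}{10523}$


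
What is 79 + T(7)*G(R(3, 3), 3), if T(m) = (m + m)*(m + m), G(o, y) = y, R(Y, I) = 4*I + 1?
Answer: 667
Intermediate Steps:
R(Y, I) = 1 + 4*I
T(m) = 4*m² (T(m) = (2*m)*(2*m) = 4*m²)
79 + T(7)*G(R(3, 3), 3) = 79 + (4*7²)*3 = 79 + (4*49)*3 = 79 + 196*3 = 79 + 588 = 667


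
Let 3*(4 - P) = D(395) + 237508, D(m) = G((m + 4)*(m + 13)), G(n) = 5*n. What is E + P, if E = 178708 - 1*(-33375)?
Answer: -415207/3 ≈ -1.3840e+5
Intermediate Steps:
D(m) = 5*(4 + m)*(13 + m) (D(m) = 5*((m + 4)*(m + 13)) = 5*((4 + m)*(13 + m)) = 5*(4 + m)*(13 + m))
P = -1051456/3 (P = 4 - ((260 + 5*395² + 85*395) + 237508)/3 = 4 - ((260 + 5*156025 + 33575) + 237508)/3 = 4 - ((260 + 780125 + 33575) + 237508)/3 = 4 - (813960 + 237508)/3 = 4 - ⅓*1051468 = 4 - 1051468/3 = -1051456/3 ≈ -3.5049e+5)
E = 212083 (E = 178708 + 33375 = 212083)
E + P = 212083 - 1051456/3 = -415207/3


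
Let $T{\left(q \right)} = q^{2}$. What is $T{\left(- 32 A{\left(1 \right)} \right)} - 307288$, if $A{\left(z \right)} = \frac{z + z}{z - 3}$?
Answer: $-306264$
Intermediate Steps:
$A{\left(z \right)} = \frac{2 z}{-3 + z}$
$T{\left(- 32 A{\left(1 \right)} \right)} - 307288 = \left(- 32 \cdot 2 \cdot 1 \frac{1}{-3 + 1}\right)^{2} - 307288 = \left(- 32 \cdot 2 \cdot 1 \frac{1}{-2}\right)^{2} - 307288 = \left(- 32 \cdot 2 \cdot 1 \left(- \frac{1}{2}\right)\right)^{2} - 307288 = \left(\left(-32\right) \left(-1\right)\right)^{2} - 307288 = 32^{2} - 307288 = 1024 - 307288 = -306264$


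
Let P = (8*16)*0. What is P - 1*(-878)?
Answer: 878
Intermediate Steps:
P = 0 (P = 128*0 = 0)
P - 1*(-878) = 0 - 1*(-878) = 0 + 878 = 878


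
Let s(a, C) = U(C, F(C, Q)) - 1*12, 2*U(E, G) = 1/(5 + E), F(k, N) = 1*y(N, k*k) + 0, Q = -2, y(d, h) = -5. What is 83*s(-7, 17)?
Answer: -43741/44 ≈ -994.11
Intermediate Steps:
F(k, N) = -5 (F(k, N) = 1*(-5) + 0 = -5 + 0 = -5)
U(E, G) = 1/(2*(5 + E))
s(a, C) = -12 + 1/(2*(5 + C)) (s(a, C) = 1/(2*(5 + C)) - 1*12 = 1/(2*(5 + C)) - 12 = -12 + 1/(2*(5 + C)))
83*s(-7, 17) = 83*((-119 - 24*17)/(2*(5 + 17))) = 83*((½)*(-119 - 408)/22) = 83*((½)*(1/22)*(-527)) = 83*(-527/44) = -43741/44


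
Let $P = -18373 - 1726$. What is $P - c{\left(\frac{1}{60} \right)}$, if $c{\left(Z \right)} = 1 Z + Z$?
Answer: $- \frac{602971}{30} \approx -20099.0$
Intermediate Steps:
$c{\left(Z \right)} = 2 Z$ ($c{\left(Z \right)} = Z + Z = 2 Z$)
$P = -20099$ ($P = -18373 - 1726 = -20099$)
$P - c{\left(\frac{1}{60} \right)} = -20099 - \frac{2}{60} = -20099 - 2 \cdot \frac{1}{60} = -20099 - \frac{1}{30} = - \frac{602971}{30}$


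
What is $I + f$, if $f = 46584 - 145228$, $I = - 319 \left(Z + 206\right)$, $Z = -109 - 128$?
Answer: $-88755$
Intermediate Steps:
$Z = -237$ ($Z = -109 - 128 = -237$)
$I = 9889$ ($I = - 319 \left(-237 + 206\right) = \left(-319\right) \left(-31\right) = 9889$)
$f = -98644$
$I + f = 9889 - 98644 = -88755$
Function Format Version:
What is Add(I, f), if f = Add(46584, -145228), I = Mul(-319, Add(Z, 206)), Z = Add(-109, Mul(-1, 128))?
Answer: -88755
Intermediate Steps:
Z = -237 (Z = Add(-109, -128) = -237)
I = 9889 (I = Mul(-319, Add(-237, 206)) = Mul(-319, -31) = 9889)
f = -98644
Add(I, f) = Add(9889, -98644) = -88755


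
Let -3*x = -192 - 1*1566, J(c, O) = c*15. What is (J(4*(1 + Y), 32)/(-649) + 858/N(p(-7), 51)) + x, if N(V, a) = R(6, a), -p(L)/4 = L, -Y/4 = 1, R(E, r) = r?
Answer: 6654012/11033 ≈ 603.10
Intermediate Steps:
Y = -4 (Y = -4*1 = -4)
p(L) = -4*L
N(V, a) = a
J(c, O) = 15*c
x = 586 (x = -(-192 - 1*1566)/3 = -(-192 - 1566)/3 = -⅓*(-1758) = 586)
(J(4*(1 + Y), 32)/(-649) + 858/N(p(-7), 51)) + x = ((15*(4*(1 - 4)))/(-649) + 858/51) + 586 = ((15*(4*(-3)))*(-1/649) + 858*(1/51)) + 586 = ((15*(-12))*(-1/649) + 286/17) + 586 = (-180*(-1/649) + 286/17) + 586 = (180/649 + 286/17) + 586 = 188674/11033 + 586 = 6654012/11033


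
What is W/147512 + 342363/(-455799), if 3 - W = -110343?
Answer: -251891/81795404 ≈ -0.0030795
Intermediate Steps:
W = 110346 (W = 3 - 1*(-110343) = 3 + 110343 = 110346)
W/147512 + 342363/(-455799) = 110346/147512 + 342363/(-455799) = 110346*(1/147512) + 342363*(-1/455799) = 55173/73756 - 833/1109 = -251891/81795404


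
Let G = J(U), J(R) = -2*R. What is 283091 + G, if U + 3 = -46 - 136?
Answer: 283461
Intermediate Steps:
U = -185 (U = -3 + (-46 - 136) = -3 - 182 = -185)
G = 370 (G = -2*(-185) = 370)
283091 + G = 283091 + 370 = 283461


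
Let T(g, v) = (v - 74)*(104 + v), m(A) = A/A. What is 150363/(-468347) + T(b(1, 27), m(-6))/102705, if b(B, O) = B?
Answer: -1268860778/3206771909 ≈ -0.39568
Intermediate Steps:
m(A) = 1
T(g, v) = (-74 + v)*(104 + v)
150363/(-468347) + T(b(1, 27), m(-6))/102705 = 150363/(-468347) + (-7696 + 1**2 + 30*1)/102705 = 150363*(-1/468347) + (-7696 + 1 + 30)*(1/102705) = -150363/468347 - 7665*1/102705 = -150363/468347 - 511/6847 = -1268860778/3206771909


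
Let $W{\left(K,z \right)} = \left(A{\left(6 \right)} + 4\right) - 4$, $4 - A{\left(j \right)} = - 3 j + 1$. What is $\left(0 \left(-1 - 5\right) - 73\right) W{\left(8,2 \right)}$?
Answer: $-1533$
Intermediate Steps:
$A{\left(j \right)} = 3 + 3 j$ ($A{\left(j \right)} = 4 - \left(- 3 j + 1\right) = 4 - \left(1 - 3 j\right) = 4 + \left(-1 + 3 j\right) = 3 + 3 j$)
$W{\left(K,z \right)} = 21$ ($W{\left(K,z \right)} = \left(\left(3 + 3 \cdot 6\right) + 4\right) - 4 = \left(\left(3 + 18\right) + 4\right) - 4 = \left(21 + 4\right) - 4 = 25 - 4 = 21$)
$\left(0 \left(-1 - 5\right) - 73\right) W{\left(8,2 \right)} = \left(0 \left(-1 - 5\right) - 73\right) 21 = \left(0 \left(-6\right) - 73\right) 21 = \left(0 - 73\right) 21 = \left(-73\right) 21 = -1533$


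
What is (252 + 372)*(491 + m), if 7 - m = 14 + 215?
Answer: 167856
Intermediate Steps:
m = -222 (m = 7 - (14 + 215) = 7 - 1*229 = 7 - 229 = -222)
(252 + 372)*(491 + m) = (252 + 372)*(491 - 222) = 624*269 = 167856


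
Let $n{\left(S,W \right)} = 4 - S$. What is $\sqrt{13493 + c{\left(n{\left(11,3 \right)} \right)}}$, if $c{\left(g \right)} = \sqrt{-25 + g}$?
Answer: $\sqrt{13493 + 4 i \sqrt{2}} \approx 116.16 + 0.0244 i$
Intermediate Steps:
$\sqrt{13493 + c{\left(n{\left(11,3 \right)} \right)}} = \sqrt{13493 + \sqrt{-25 + \left(4 - 11\right)}} = \sqrt{13493 + \sqrt{-25 - 7}} = \sqrt{13493 + \sqrt{-32}} = \sqrt{13493 + 4 i \sqrt{2}}$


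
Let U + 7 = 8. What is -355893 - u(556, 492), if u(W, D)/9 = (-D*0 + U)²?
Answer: -355902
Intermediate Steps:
U = 1 (U = -7 + 8 = 1)
u(W, D) = 9 (u(W, D) = 9*(-D*0 + 1)² = 9*(0 + 1)² = 9*1² = 9*1 = 9)
-355893 - u(556, 492) = -355893 - 1*9 = -355893 - 9 = -355902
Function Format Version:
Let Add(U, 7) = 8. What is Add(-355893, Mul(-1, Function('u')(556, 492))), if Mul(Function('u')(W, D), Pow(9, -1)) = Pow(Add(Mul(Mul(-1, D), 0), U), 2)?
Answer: -355902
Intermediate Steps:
U = 1 (U = Add(-7, 8) = 1)
Function('u')(W, D) = 9 (Function('u')(W, D) = Mul(9, Pow(Add(Mul(Mul(-1, D), 0), 1), 2)) = Mul(9, Pow(Add(0, 1), 2)) = Mul(9, Pow(1, 2)) = Mul(9, 1) = 9)
Add(-355893, Mul(-1, Function('u')(556, 492))) = Add(-355893, Mul(-1, 9)) = Add(-355893, -9) = -355902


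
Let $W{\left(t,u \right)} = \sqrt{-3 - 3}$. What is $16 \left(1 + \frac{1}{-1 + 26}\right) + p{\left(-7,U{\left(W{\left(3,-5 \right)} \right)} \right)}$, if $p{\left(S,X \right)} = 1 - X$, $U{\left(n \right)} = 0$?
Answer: $\frac{441}{25} \approx 17.64$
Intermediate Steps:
$W{\left(t,u \right)} = i \sqrt{6}$ ($W{\left(t,u \right)} = \sqrt{-6} = i \sqrt{6}$)
$16 \left(1 + \frac{1}{-1 + 26}\right) + p{\left(-7,U{\left(W{\left(3,-5 \right)} \right)} \right)} = 16 \left(1 + \frac{1}{-1 + 26}\right) + \left(1 - 0\right) = 16 \left(1 + \frac{1}{25}\right) + \left(1 + 0\right) = 16 \left(1 + \frac{1}{25}\right) + 1 = 16 \cdot \frac{26}{25} + 1 = \frac{416}{25} + 1 = \frac{441}{25}$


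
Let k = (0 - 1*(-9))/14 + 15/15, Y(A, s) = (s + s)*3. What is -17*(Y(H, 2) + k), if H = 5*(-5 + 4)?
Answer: -3247/14 ≈ -231.93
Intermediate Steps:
H = -5 (H = 5*(-1) = -5)
Y(A, s) = 6*s (Y(A, s) = (2*s)*3 = 6*s)
k = 23/14 (k = (0 + 9)*(1/14) + 15*(1/15) = 9*(1/14) + 1 = 9/14 + 1 = 23/14 ≈ 1.6429)
-17*(Y(H, 2) + k) = -17*(6*2 + 23/14) = -17*(12 + 23/14) = -17*191/14 = -3247/14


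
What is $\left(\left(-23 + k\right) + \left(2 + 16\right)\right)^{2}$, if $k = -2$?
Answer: $49$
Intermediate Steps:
$\left(\left(-23 + k\right) + \left(2 + 16\right)\right)^{2} = \left(\left(-23 - 2\right) + \left(2 + 16\right)\right)^{2} = \left(-25 + 18\right)^{2} = \left(-7\right)^{2} = 49$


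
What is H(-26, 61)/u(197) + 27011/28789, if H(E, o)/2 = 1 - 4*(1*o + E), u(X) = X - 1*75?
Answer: -2354000/1756129 ≈ -1.3404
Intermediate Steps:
u(X) = -75 + X (u(X) = X - 75 = -75 + X)
H(E, o) = 2 - 8*E - 8*o (H(E, o) = 2*(1 - 4*(1*o + E)) = 2*(1 - 4*(o + E)) = 2*(1 - 4*(E + o)) = 2*(1 + (-4*E - 4*o)) = 2*(1 - 4*E - 4*o) = 2 - 8*E - 8*o)
H(-26, 61)/u(197) + 27011/28789 = (2 - 8*(-26) - 8*61)/(-75 + 197) + 27011/28789 = (2 + 208 - 488)/122 + 27011*(1/28789) = -278*1/122 + 27011/28789 = -139/61 + 27011/28789 = -2354000/1756129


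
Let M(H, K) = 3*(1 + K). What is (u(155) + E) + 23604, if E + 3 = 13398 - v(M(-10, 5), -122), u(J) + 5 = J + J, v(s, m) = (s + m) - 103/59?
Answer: 2207175/59 ≈ 37410.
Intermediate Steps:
M(H, K) = 3 + 3*K
v(s, m) = -103/59 + m + s (v(s, m) = (m + s) - 103*1/59 = (m + s) - 103/59 = -103/59 + m + s)
u(J) = -5 + 2*J (u(J) = -5 + (J + J) = -5 + 2*J)
E = 796544/59 (E = -3 + (13398 - (-103/59 - 122 + (3 + 3*5))) = -3 + (13398 - (-103/59 - 122 + (3 + 15))) = -3 + (13398 - (-103/59 - 122 + 18)) = -3 + (13398 - 1*(-6239/59)) = -3 + (13398 + 6239/59) = -3 + 796721/59 = 796544/59 ≈ 13501.)
(u(155) + E) + 23604 = ((-5 + 2*155) + 796544/59) + 23604 = ((-5 + 310) + 796544/59) + 23604 = (305 + 796544/59) + 23604 = 814539/59 + 23604 = 2207175/59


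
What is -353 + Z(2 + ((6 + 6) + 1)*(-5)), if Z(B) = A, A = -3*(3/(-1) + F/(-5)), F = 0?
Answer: -344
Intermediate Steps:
A = 9 (A = -3*(3/(-1) + 0/(-5)) = -3*(3*(-1) + 0*(-⅕)) = -3*(-3 + 0) = -3*(-3) = 9)
Z(B) = 9
-353 + Z(2 + ((6 + 6) + 1)*(-5)) = -353 + 9 = -344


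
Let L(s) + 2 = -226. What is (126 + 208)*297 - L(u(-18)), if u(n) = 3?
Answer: 99426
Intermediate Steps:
L(s) = -228 (L(s) = -2 - 226 = -228)
(126 + 208)*297 - L(u(-18)) = (126 + 208)*297 - 1*(-228) = 334*297 + 228 = 99198 + 228 = 99426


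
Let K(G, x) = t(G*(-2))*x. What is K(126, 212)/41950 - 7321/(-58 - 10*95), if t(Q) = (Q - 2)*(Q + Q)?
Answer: 13831811543/21142800 ≈ 654.21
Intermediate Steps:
t(Q) = 2*Q*(-2 + Q) (t(Q) = (-2 + Q)*(2*Q) = 2*Q*(-2 + Q))
K(G, x) = -4*G*x*(-2 - 2*G) (K(G, x) = (2*(G*(-2))*(-2 + G*(-2)))*x = (2*(-2*G)*(-2 - 2*G))*x = (-4*G*(-2 - 2*G))*x = -4*G*x*(-2 - 2*G))
K(126, 212)/41950 - 7321/(-58 - 10*95) = (8*126*212*(1 + 126))/41950 - 7321/(-58 - 10*95) = (8*126*212*127)*(1/41950) - 7321/(-58 - 950) = 27139392*(1/41950) - 7321/(-1008) = 13569696/20975 - 7321*(-1/1008) = 13569696/20975 + 7321/1008 = 13831811543/21142800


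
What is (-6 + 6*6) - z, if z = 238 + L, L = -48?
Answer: -160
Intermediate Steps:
z = 190 (z = 238 - 48 = 190)
(-6 + 6*6) - z = (-6 + 6*6) - 1*190 = (-6 + 36) - 190 = 30 - 190 = -160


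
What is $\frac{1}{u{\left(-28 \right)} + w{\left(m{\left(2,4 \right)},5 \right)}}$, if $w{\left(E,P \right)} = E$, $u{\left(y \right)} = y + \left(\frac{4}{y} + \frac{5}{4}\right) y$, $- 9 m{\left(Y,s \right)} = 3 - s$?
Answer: $- \frac{9}{530} \approx -0.016981$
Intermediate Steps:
$m{\left(Y,s \right)} = - \frac{1}{3} + \frac{s}{9}$ ($m{\left(Y,s \right)} = - \frac{3 - s}{9} = - \frac{1}{3} + \frac{s}{9}$)
$u{\left(y \right)} = y + y \left(\frac{5}{4} + \frac{4}{y}\right)$ ($u{\left(y \right)} = y + \left(\frac{4}{y} + 5 \cdot \frac{1}{4}\right) y = y + \left(\frac{4}{y} + \frac{5}{4}\right) y = y + \left(\frac{5}{4} + \frac{4}{y}\right) y = y + y \left(\frac{5}{4} + \frac{4}{y}\right)$)
$\frac{1}{u{\left(-28 \right)} + w{\left(m{\left(2,4 \right)},5 \right)}} = \frac{1}{\left(4 + \frac{9}{4} \left(-28\right)\right) + \left(- \frac{1}{3} + \frac{1}{9} \cdot 4\right)} = \frac{1}{\left(4 - 63\right) + \left(- \frac{1}{3} + \frac{4}{9}\right)} = \frac{1}{-59 + \frac{1}{9}} = \frac{1}{- \frac{530}{9}} = - \frac{9}{530}$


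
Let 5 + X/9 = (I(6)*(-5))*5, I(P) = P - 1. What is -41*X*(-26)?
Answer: -1247220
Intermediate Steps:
I(P) = -1 + P
X = -1170 (X = -45 + 9*(((-1 + 6)*(-5))*5) = -45 + 9*((5*(-5))*5) = -45 + 9*(-25*5) = -45 + 9*(-125) = -45 - 1125 = -1170)
-41*X*(-26) = -41*(-1170)*(-26) = 47970*(-26) = -1247220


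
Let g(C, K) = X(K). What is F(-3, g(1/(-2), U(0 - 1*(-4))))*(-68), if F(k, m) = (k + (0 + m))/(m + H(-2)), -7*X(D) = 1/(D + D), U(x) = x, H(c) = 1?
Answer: 11492/55 ≈ 208.95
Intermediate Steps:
X(D) = -1/(14*D) (X(D) = -1/(7*(D + D)) = -1/(2*D)/7 = -1/(14*D))
g(C, K) = -1/(14*K)
F(k, m) = (k + m)/(1 + m) (F(k, m) = (k + (0 + m))/(m + 1) = (k + m)/(1 + m))
F(-3, g(1/(-2), U(0 - 1*(-4))))*(-68) = ((-3 - 1/(14*(0 - 1*(-4))))/(1 - 1/(14*(0 - 1*(-4)))))*(-68) = ((-3 - 1/(14*(0 + 4)))/(1 - 1/(14*(0 + 4))))*(-68) = ((-3 - 1/14/4)/(1 - 1/14/4))*(-68) = ((-3 - 1/14*¼)/(1 - 1/14*¼))*(-68) = ((-3 - 1/56)/(1 - 1/56))*(-68) = (-169/56/(55/56))*(-68) = ((56/55)*(-169/56))*(-68) = -169/55*(-68) = 11492/55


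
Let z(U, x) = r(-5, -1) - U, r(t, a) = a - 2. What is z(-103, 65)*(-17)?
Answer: -1700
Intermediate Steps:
r(t, a) = -2 + a
z(U, x) = -3 - U (z(U, x) = (-2 - 1) - U = -3 - U)
z(-103, 65)*(-17) = (-3 - 1*(-103))*(-17) = (-3 + 103)*(-17) = 100*(-17) = -1700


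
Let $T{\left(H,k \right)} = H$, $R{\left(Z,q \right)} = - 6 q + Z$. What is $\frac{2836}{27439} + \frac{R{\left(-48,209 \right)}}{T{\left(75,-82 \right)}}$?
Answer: $- \frac{11837626}{685975} \approx -17.257$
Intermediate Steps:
$R{\left(Z,q \right)} = Z - 6 q$
$\frac{2836}{27439} + \frac{R{\left(-48,209 \right)}}{T{\left(75,-82 \right)}} = \frac{2836}{27439} + \frac{-48 - 1254}{75} = 2836 \cdot \frac{1}{27439} + \left(-48 - 1254\right) \frac{1}{75} = \frac{2836}{27439} - \frac{434}{25} = - \frac{11837626}{685975}$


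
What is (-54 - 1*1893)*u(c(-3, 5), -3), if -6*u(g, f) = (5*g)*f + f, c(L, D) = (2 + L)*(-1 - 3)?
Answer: -40887/2 ≈ -20444.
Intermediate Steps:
c(L, D) = -8 - 4*L (c(L, D) = (2 + L)*(-4) = -8 - 4*L)
u(g, f) = -f/6 - 5*f*g/6 (u(g, f) = -((5*g)*f + f)/6 = -(5*f*g + f)/6 = -(f + 5*f*g)/6 = -f/6 - 5*f*g/6)
(-54 - 1*1893)*u(c(-3, 5), -3) = (-54 - 1*1893)*(-⅙*(-3)*(1 + 5*(-8 - 4*(-3)))) = (-54 - 1893)*(-⅙*(-3)*(1 + 5*(-8 + 12))) = -(-649)*(-3)*(1 + 5*4)/2 = -(-649)*(-3)*(1 + 20)/2 = -(-649)*(-3)*21/2 = -1947*21/2 = -40887/2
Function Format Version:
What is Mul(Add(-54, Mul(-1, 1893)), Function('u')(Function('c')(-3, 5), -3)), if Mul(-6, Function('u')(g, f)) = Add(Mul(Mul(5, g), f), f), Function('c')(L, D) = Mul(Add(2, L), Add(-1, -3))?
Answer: Rational(-40887, 2) ≈ -20444.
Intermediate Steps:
Function('c')(L, D) = Add(-8, Mul(-4, L)) (Function('c')(L, D) = Mul(Add(2, L), -4) = Add(-8, Mul(-4, L)))
Function('u')(g, f) = Add(Mul(Rational(-1, 6), f), Mul(Rational(-5, 6), f, g)) (Function('u')(g, f) = Mul(Rational(-1, 6), Add(Mul(Mul(5, g), f), f)) = Mul(Rational(-1, 6), Add(Mul(5, f, g), f)) = Mul(Rational(-1, 6), Add(f, Mul(5, f, g))) = Add(Mul(Rational(-1, 6), f), Mul(Rational(-5, 6), f, g)))
Mul(Add(-54, Mul(-1, 1893)), Function('u')(Function('c')(-3, 5), -3)) = Mul(Add(-54, Mul(-1, 1893)), Mul(Rational(-1, 6), -3, Add(1, Mul(5, Add(-8, Mul(-4, -3)))))) = Mul(Add(-54, -1893), Mul(Rational(-1, 6), -3, Add(1, Mul(5, Add(-8, 12))))) = Mul(-1947, Mul(Rational(-1, 6), -3, Add(1, Mul(5, 4)))) = Mul(-1947, Mul(Rational(-1, 6), -3, Add(1, 20))) = Mul(-1947, Mul(Rational(-1, 6), -3, 21)) = Mul(-1947, Rational(21, 2)) = Rational(-40887, 2)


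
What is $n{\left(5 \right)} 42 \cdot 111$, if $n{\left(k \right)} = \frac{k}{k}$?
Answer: $4662$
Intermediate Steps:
$n{\left(k \right)} = 1$
$n{\left(5 \right)} 42 \cdot 111 = 1 \cdot 42 \cdot 111 = 42 \cdot 111 = 4662$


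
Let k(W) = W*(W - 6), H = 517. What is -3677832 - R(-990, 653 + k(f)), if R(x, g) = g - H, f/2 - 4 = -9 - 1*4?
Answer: -3678400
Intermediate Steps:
f = -18 (f = 8 + 2*(-9 - 1*4) = 8 + 2*(-9 - 4) = 8 + 2*(-13) = 8 - 26 = -18)
k(W) = W*(-6 + W)
R(x, g) = -517 + g (R(x, g) = g - 1*517 = g - 517 = -517 + g)
-3677832 - R(-990, 653 + k(f)) = -3677832 - (-517 + (653 - 18*(-6 - 18))) = -3677832 - (-517 + (653 - 18*(-24))) = -3677832 - (-517 + (653 + 432)) = -3677832 - (-517 + 1085) = -3677832 - 1*568 = -3677832 - 568 = -3678400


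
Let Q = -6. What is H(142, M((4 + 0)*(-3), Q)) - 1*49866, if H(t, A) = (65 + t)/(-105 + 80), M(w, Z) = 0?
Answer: -1246857/25 ≈ -49874.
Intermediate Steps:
H(t, A) = -13/5 - t/25 (H(t, A) = (65 + t)/(-25) = (65 + t)*(-1/25) = -13/5 - t/25)
H(142, M((4 + 0)*(-3), Q)) - 1*49866 = (-13/5 - 1/25*142) - 1*49866 = (-13/5 - 142/25) - 49866 = -207/25 - 49866 = -1246857/25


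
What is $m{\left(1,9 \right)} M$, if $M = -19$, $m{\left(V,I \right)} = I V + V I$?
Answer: $-342$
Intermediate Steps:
$m{\left(V,I \right)} = 2 I V$ ($m{\left(V,I \right)} = I V + I V = 2 I V$)
$m{\left(1,9 \right)} M = 2 \cdot 9 \cdot 1 \left(-19\right) = 18 \left(-19\right) = -342$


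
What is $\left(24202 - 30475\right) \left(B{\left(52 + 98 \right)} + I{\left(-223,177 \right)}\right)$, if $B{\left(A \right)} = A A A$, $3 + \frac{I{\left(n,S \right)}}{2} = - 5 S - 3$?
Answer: $-21160196514$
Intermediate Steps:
$I{\left(n,S \right)} = -12 - 10 S$ ($I{\left(n,S \right)} = -6 + 2 \left(- 5 S - 3\right) = -6 + 2 \left(-3 - 5 S\right) = -6 - \left(6 + 10 S\right) = -12 - 10 S$)
$B{\left(A \right)} = A^{3}$ ($B{\left(A \right)} = A^{2} A = A^{3}$)
$\left(24202 - 30475\right) \left(B{\left(52 + 98 \right)} + I{\left(-223,177 \right)}\right) = \left(24202 - 30475\right) \left(\left(52 + 98\right)^{3} - 1782\right) = - 6273 \left(150^{3} - 1782\right) = - 6273 \left(3375000 - 1782\right) = \left(-6273\right) 3373218 = -21160196514$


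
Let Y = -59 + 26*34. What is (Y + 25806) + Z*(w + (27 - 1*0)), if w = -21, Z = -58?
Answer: 26283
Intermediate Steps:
Y = 825 (Y = -59 + 884 = 825)
(Y + 25806) + Z*(w + (27 - 1*0)) = (825 + 25806) - 58*(-21 + (27 - 1*0)) = 26631 - 58*(-21 + (27 + 0)) = 26631 - 58*(-21 + 27) = 26631 - 58*6 = 26631 - 348 = 26283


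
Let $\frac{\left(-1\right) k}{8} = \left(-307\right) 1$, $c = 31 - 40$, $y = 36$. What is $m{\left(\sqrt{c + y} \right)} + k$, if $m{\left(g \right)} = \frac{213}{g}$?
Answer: $2456 + \frac{71 \sqrt{3}}{3} \approx 2497.0$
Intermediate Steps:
$c = -9$ ($c = 31 - 40 = -9$)
$k = 2456$ ($k = - 8 \left(\left(-307\right) 1\right) = \left(-8\right) \left(-307\right) = 2456$)
$m{\left(\sqrt{c + y} \right)} + k = \frac{213}{\sqrt{-9 + 36}} + 2456 = \frac{213}{\sqrt{27}} + 2456 = \frac{213}{3 \sqrt{3}} + 2456 = 213 \frac{\sqrt{3}}{9} + 2456 = \frac{71 \sqrt{3}}{3} + 2456 = 2456 + \frac{71 \sqrt{3}}{3}$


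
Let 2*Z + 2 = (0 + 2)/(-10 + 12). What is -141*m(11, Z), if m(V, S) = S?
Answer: 141/2 ≈ 70.500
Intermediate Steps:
Z = -½ (Z = -1 + ((0 + 2)/(-10 + 12))/2 = -1 + (2/2)/2 = -1 + (2*(½))/2 = -1 + (½)*1 = -1 + ½ = -½ ≈ -0.50000)
-141*m(11, Z) = -141*(-½) = 141/2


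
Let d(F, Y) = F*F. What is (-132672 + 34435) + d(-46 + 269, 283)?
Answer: -48508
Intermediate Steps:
d(F, Y) = F²
(-132672 + 34435) + d(-46 + 269, 283) = (-132672 + 34435) + (-46 + 269)² = -98237 + 223² = -98237 + 49729 = -48508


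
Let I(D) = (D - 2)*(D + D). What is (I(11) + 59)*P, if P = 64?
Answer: 16448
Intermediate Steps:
I(D) = 2*D*(-2 + D) (I(D) = (-2 + D)*(2*D) = 2*D*(-2 + D))
(I(11) + 59)*P = (2*11*(-2 + 11) + 59)*64 = (2*11*9 + 59)*64 = (198 + 59)*64 = 257*64 = 16448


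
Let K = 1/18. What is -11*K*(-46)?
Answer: 253/9 ≈ 28.111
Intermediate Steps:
K = 1/18 ≈ 0.055556
-11*K*(-46) = -11*1/18*(-46) = -11/18*(-46) = 253/9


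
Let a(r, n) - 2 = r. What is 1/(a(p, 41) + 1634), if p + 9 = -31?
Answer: 1/1596 ≈ 0.00062657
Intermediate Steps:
p = -40 (p = -9 - 31 = -40)
a(r, n) = 2 + r
1/(a(p, 41) + 1634) = 1/((2 - 40) + 1634) = 1/(-38 + 1634) = 1/1596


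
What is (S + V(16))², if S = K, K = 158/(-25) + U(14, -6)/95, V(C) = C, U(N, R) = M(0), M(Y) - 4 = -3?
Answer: 21187609/225625 ≈ 93.906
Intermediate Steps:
M(Y) = 1 (M(Y) = 4 - 3 = 1)
U(N, R) = 1
K = -2997/475 (K = 158/(-25) + 1/95 = 158*(-1/25) + 1*(1/95) = -158/25 + 1/95 = -2997/475 ≈ -6.3095)
S = -2997/475 ≈ -6.3095
(S + V(16))² = (-2997/475 + 16)² = (4603/475)² = 21187609/225625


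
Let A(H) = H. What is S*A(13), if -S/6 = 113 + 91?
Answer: -15912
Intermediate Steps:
S = -1224 (S = -6*(113 + 91) = -6*204 = -1224)
S*A(13) = -1224*13 = -15912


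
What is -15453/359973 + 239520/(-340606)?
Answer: -5082450971/6811609091 ≈ -0.74615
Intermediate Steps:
-15453/359973 + 239520/(-340606) = -15453*1/359973 + 239520*(-1/340606) = -1717/39997 - 119760/170303 = -5082450971/6811609091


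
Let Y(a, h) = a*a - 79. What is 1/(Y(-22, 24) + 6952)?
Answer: 1/7357 ≈ 0.00013592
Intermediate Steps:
Y(a, h) = -79 + a² (Y(a, h) = a² - 79 = -79 + a²)
1/(Y(-22, 24) + 6952) = 1/((-79 + (-22)²) + 6952) = 1/((-79 + 484) + 6952) = 1/(405 + 6952) = 1/7357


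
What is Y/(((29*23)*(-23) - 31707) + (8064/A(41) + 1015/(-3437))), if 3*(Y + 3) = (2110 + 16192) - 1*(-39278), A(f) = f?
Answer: -1158961801/2829509427 ≈ -0.40960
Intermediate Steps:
Y = 57571/3 (Y = -3 + ((2110 + 16192) - 1*(-39278))/3 = -3 + (18302 + 39278)/3 = -3 + (⅓)*57580 = -3 + 57580/3 = 57571/3 ≈ 19190.)
Y/(((29*23)*(-23) - 31707) + (8064/A(41) + 1015/(-3437))) = 57571/(3*(((29*23)*(-23) - 31707) + (8064/41 + 1015/(-3437)))) = 57571/(3*((667*(-23) - 31707) + (8064*(1/41) + 1015*(-1/3437)))) = 57571/(3*((-15341 - 31707) + (8064/41 - 145/491))) = 57571/(3*(-47048 + 3953479/20131)) = 57571/(3*(-943169809/20131)) = (57571/3)*(-20131/943169809) = -1158961801/2829509427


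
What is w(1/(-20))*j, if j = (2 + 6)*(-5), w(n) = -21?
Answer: 840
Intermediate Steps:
j = -40 (j = 8*(-5) = -40)
w(1/(-20))*j = -21*(-40) = 840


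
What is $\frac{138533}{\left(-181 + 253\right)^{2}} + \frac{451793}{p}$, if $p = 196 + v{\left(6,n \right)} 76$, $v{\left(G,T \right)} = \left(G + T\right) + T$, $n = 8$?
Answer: $\frac{650218639}{2420928} \approx 268.58$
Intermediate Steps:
$v{\left(G,T \right)} = G + 2 T$
$p = 1868$ ($p = 196 + \left(6 + 2 \cdot 8\right) 76 = 196 + \left(6 + 16\right) 76 = 196 + 22 \cdot 76 = 196 + 1672 = 1868$)
$\frac{138533}{\left(-181 + 253\right)^{2}} + \frac{451793}{p} = \frac{138533}{\left(-181 + 253\right)^{2}} + \frac{451793}{1868} = \frac{138533}{72^{2}} + 451793 \cdot \frac{1}{1868} = \frac{138533}{5184} + \frac{451793}{1868} = \frac{650218639}{2420928}$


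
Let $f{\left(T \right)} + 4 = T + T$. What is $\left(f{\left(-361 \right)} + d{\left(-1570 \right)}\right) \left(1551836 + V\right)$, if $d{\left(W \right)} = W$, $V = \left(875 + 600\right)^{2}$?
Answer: $-8558250456$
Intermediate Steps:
$f{\left(T \right)} = -4 + 2 T$ ($f{\left(T \right)} = -4 + \left(T + T\right) = -4 + 2 T$)
$V = 2175625$ ($V = 1475^{2} = 2175625$)
$\left(f{\left(-361 \right)} + d{\left(-1570 \right)}\right) \left(1551836 + V\right) = \left(\left(-4 + 2 \left(-361\right)\right) - 1570\right) \left(1551836 + 2175625\right) = \left(\left(-4 - 722\right) - 1570\right) 3727461 = \left(-726 - 1570\right) 3727461 = \left(-2296\right) 3727461 = -8558250456$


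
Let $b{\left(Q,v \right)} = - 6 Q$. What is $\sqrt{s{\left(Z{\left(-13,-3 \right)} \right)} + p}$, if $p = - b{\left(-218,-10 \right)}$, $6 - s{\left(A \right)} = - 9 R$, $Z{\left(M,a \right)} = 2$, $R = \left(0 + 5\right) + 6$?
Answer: $i \sqrt{1203} \approx 34.684 i$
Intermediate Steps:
$R = 11$ ($R = 5 + 6 = 11$)
$s{\left(A \right)} = 105$ ($s{\left(A \right)} = 6 - \left(-9\right) 11 = 6 - -99 = 6 + 99 = 105$)
$p = -1308$ ($p = - \left(-6\right) \left(-218\right) = \left(-1\right) 1308 = -1308$)
$\sqrt{s{\left(Z{\left(-13,-3 \right)} \right)} + p} = \sqrt{105 - 1308} = \sqrt{-1203} = i \sqrt{1203}$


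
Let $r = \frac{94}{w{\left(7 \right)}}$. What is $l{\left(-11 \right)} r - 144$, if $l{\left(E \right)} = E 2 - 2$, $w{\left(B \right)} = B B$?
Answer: $- \frac{9312}{49} \approx -190.04$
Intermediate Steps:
$w{\left(B \right)} = B^{2}$
$r = \frac{94}{49}$ ($r = \frac{94}{7^{2}} = \frac{94}{49} \approx 1.9184$)
$l{\left(E \right)} = -2 + 2 E$ ($l{\left(E \right)} = 2 E - 2 = -2 + 2 E$)
$l{\left(-11 \right)} r - 144 = \left(-2 + 2 \left(-11\right)\right) \frac{94}{49} - 144 = \left(-2 - 22\right) \frac{94}{49} - 144 = \left(-24\right) \frac{94}{49} - 144 = - \frac{2256}{49} - 144 = - \frac{9312}{49}$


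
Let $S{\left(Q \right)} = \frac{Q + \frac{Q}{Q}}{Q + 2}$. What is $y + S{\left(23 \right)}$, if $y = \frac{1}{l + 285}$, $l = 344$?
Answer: $\frac{15121}{15725} \approx 0.96159$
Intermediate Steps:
$y = \frac{1}{629}$ ($y = \frac{1}{344 + 285} = \frac{1}{629} \approx 0.0015898$)
$S{\left(Q \right)} = \frac{1 + Q}{2 + Q}$ ($S{\left(Q \right)} = \frac{Q + 1}{2 + Q} = \frac{1 + Q}{2 + Q}$)
$y + S{\left(23 \right)} = \frac{1}{629} + \frac{1 + 23}{2 + 23} = \frac{1}{629} + \frac{1}{25} \cdot 24 = \frac{1}{629} + \frac{24}{25} = \frac{15121}{15725}$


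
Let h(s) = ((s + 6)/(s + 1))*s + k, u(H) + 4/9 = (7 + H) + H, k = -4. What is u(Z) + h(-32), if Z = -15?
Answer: -15145/279 ≈ -54.283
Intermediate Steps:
u(H) = 59/9 + 2*H (u(H) = -4/9 + ((7 + H) + H) = -4/9 + (7 + 2*H) = 59/9 + 2*H)
h(s) = -4 + s*(6 + s)/(1 + s) (h(s) = ((s + 6)/(s + 1))*s - 4 = ((6 + s)/(1 + s))*s - 4 = s*(6 + s)/(1 + s) - 4 = -4 + s*(6 + s)/(1 + s))
u(Z) + h(-32) = (59/9 + 2*(-15)) + (-4 + (-32)² + 2*(-32))/(1 - 32) = (59/9 - 30) + (-4 + 1024 - 64)/(-31) = -211/9 - 1/31*956 = -211/9 - 956/31 = -15145/279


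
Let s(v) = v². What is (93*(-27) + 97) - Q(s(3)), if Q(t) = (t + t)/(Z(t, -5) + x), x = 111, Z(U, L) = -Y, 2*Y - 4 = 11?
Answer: -55526/23 ≈ -2414.2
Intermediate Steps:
Y = 15/2 (Y = 2 + (½)*11 = 2 + 11/2 = 15/2 ≈ 7.5000)
Z(U, L) = -15/2 (Z(U, L) = -1*15/2 = -15/2)
Q(t) = 4*t/207 (Q(t) = (t + t)/(-15/2 + 111) = (2*t)/(207/2) = (2*t)*(2/207) = 4*t/207)
(93*(-27) + 97) - Q(s(3)) = (93*(-27) + 97) - 4*3²/207 = (-2511 + 97) - 4*9/207 = -2414 - 1*4/23 = -2414 - 4/23 = -55526/23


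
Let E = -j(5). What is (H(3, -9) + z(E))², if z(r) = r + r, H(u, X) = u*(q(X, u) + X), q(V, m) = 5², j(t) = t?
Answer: 1444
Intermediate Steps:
q(V, m) = 25
H(u, X) = u*(25 + X)
E = -5 (E = -1*5 = -5)
z(r) = 2*r
(H(3, -9) + z(E))² = (3*(25 - 9) + 2*(-5))² = (3*16 - 10)² = (48 - 10)² = 38² = 1444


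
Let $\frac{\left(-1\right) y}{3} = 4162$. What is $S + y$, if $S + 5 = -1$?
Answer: $-12492$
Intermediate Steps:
$y = -12486$ ($y = \left(-3\right) 4162 = -12486$)
$S = -6$ ($S = -5 - 1 = -6$)
$S + y = -6 - 12486 = -12492$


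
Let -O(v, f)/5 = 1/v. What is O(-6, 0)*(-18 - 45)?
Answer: -105/2 ≈ -52.500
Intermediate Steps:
O(v, f) = -5/v
O(-6, 0)*(-18 - 45) = (-5/(-6))*(-18 - 45) = -5*(-1/6)*(-63) = (5/6)*(-63) = -105/2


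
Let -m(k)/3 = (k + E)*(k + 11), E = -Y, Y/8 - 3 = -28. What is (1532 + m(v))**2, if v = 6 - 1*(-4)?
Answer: 136843204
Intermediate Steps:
Y = -200 (Y = 24 + 8*(-28) = 24 - 224 = -200)
v = 10 (v = 6 + 4 = 10)
E = 200 (E = -1*(-200) = 200)
m(k) = -3*(11 + k)*(200 + k) (m(k) = -3*(k + 200)*(k + 11) = -3*(200 + k)*(11 + k) = -3*(11 + k)*(200 + k))
(1532 + m(v))**2 = (1532 + (-6600 - 633*10 - 3*10**2))**2 = (1532 + (-6600 - 6330 - 3*100))**2 = (1532 + (-6600 - 6330 - 300))**2 = (1532 - 13230)**2 = (-11698)**2 = 136843204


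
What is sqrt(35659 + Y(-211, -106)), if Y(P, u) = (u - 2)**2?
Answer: sqrt(47323) ≈ 217.54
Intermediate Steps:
Y(P, u) = (-2 + u)**2
sqrt(35659 + Y(-211, -106)) = sqrt(35659 + (-2 - 106)**2) = sqrt(35659 + (-108)**2) = sqrt(35659 + 11664) = sqrt(47323)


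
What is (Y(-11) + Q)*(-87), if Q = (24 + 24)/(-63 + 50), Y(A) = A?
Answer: 16617/13 ≈ 1278.2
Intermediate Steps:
Q = -48/13 (Q = 48/(-13) = 48*(-1/13) = -48/13 ≈ -3.6923)
(Y(-11) + Q)*(-87) = (-11 - 48/13)*(-87) = -191/13*(-87) = 16617/13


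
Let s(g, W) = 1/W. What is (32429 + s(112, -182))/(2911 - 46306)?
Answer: -1967359/2632630 ≈ -0.74730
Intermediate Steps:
(32429 + s(112, -182))/(2911 - 46306) = (32429 + 1/(-182))/(2911 - 46306) = (32429 - 1/182)/(-43395) = (5902077/182)*(-1/43395) = -1967359/2632630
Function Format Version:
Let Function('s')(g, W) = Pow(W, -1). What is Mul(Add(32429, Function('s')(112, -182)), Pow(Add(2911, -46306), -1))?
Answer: Rational(-1967359, 2632630) ≈ -0.74730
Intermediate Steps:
Mul(Add(32429, Function('s')(112, -182)), Pow(Add(2911, -46306), -1)) = Mul(Add(32429, Pow(-182, -1)), Pow(Add(2911, -46306), -1)) = Mul(Add(32429, Rational(-1, 182)), Pow(-43395, -1)) = Mul(Rational(5902077, 182), Rational(-1, 43395)) = Rational(-1967359, 2632630)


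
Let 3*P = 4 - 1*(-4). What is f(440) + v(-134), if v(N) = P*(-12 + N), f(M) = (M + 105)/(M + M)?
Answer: -205241/528 ≈ -388.71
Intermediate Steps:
P = 8/3 (P = (4 - 1*(-4))/3 = (4 + 4)/3 = (1/3)*8 = 8/3 ≈ 2.6667)
f(M) = (105 + M)/(2*M) (f(M) = (105 + M)/((2*M)) = (105 + M)*(1/(2*M)) = (105 + M)/(2*M))
v(N) = -32 + 8*N/3 (v(N) = 8*(-12 + N)/3 = -32 + 8*N/3)
f(440) + v(-134) = (1/2)*(105 + 440)/440 + (-32 + (8/3)*(-134)) = (1/2)*(1/440)*545 + (-32 - 1072/3) = 109/176 - 1168/3 = -205241/528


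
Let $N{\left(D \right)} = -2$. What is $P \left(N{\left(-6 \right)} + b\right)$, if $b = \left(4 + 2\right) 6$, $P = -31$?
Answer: $-1054$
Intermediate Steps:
$b = 36$ ($b = 6 \cdot 6 = 36$)
$P \left(N{\left(-6 \right)} + b\right) = - 31 \left(-2 + 36\right) = \left(-31\right) 34 = -1054$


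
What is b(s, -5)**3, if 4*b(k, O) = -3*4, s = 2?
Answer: -27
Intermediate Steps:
b(k, O) = -3 (b(k, O) = (-3*4)/4 = (1/4)*(-12) = -3)
b(s, -5)**3 = (-3)**3 = -27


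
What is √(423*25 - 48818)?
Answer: I*√38243 ≈ 195.56*I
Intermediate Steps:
√(423*25 - 48818) = √(10575 - 48818) = √(-38243) = I*√38243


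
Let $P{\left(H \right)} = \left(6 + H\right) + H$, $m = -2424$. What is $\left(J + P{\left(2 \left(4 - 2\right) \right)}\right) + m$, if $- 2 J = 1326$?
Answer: $-3073$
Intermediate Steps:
$J = -663$ ($J = \left(- \frac{1}{2}\right) 1326 = -663$)
$P{\left(H \right)} = 6 + 2 H$
$\left(J + P{\left(2 \left(4 - 2\right) \right)}\right) + m = \left(-663 + \left(6 + 2 \cdot 2 \left(4 - 2\right)\right)\right) - 2424 = \left(-663 + \left(6 + 2 \cdot 2 \cdot 2\right)\right) - 2424 = \left(-663 + \left(6 + 2 \cdot 4\right)\right) - 2424 = \left(-663 + \left(6 + 8\right)\right) - 2424 = \left(-663 + 14\right) - 2424 = -649 - 2424 = -3073$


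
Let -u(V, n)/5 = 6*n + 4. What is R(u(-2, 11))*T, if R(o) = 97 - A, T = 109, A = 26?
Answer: 7739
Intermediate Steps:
u(V, n) = -20 - 30*n (u(V, n) = -5*(6*n + 4) = -5*(4 + 6*n) = -20 - 30*n)
R(o) = 71 (R(o) = 97 - 1*26 = 97 - 26 = 71)
R(u(-2, 11))*T = 71*109 = 7739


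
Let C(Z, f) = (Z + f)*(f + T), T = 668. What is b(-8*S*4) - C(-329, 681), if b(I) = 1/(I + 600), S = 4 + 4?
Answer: -163347711/344 ≈ -4.7485e+5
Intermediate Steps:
S = 8
b(I) = 1/(600 + I)
C(Z, f) = (668 + f)*(Z + f) (C(Z, f) = (Z + f)*(f + 668) = (Z + f)*(668 + f) = (668 + f)*(Z + f))
b(-8*S*4) - C(-329, 681) = 1/(600 - 8*8*4) - (681² + 668*(-329) + 668*681 - 329*681) = 1/(600 - 64*4) - (463761 - 219772 + 454908 - 224049) = 1/(600 - 256) - 1*474848 = 1/344 - 474848 = -163347711/344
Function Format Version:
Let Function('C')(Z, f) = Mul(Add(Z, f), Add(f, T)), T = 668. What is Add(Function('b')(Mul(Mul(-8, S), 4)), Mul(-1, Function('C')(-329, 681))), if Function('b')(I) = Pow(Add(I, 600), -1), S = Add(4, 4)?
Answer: Rational(-163347711, 344) ≈ -4.7485e+5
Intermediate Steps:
S = 8
Function('b')(I) = Pow(Add(600, I), -1)
Function('C')(Z, f) = Mul(Add(668, f), Add(Z, f)) (Function('C')(Z, f) = Mul(Add(Z, f), Add(f, 668)) = Mul(Add(Z, f), Add(668, f)) = Mul(Add(668, f), Add(Z, f)))
Add(Function('b')(Mul(Mul(-8, S), 4)), Mul(-1, Function('C')(-329, 681))) = Add(Pow(Add(600, Mul(Mul(-8, 8), 4)), -1), Mul(-1, Add(Pow(681, 2), Mul(668, -329), Mul(668, 681), Mul(-329, 681)))) = Add(Pow(Add(600, Mul(-64, 4)), -1), Mul(-1, Add(463761, -219772, 454908, -224049))) = Add(Pow(Add(600, -256), -1), Mul(-1, 474848)) = Add(Pow(344, -1), -474848) = Add(Rational(1, 344), -474848) = Rational(-163347711, 344)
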